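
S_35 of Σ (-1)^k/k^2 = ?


S = -1 + 1/4 - 1/9 + 1/16 - 1/25 + 1/36 - 1/49 + 1/64 ± ...
= -0.8229
(Full series converges to -π²/12 ≈ -0.8225)

S_35 = -0.8229


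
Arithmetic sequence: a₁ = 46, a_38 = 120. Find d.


d = (aₙ - a₁)/(n-1)
= (120 - 46)/(38-1)
= 74/37 = 2

d = 2


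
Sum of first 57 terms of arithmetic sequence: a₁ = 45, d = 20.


aₙ = 45 + (57-1)×20 = 1165
Sₙ = n(a₁+aₙ)/2 = 57×(45+1165)/2
= 57×1210/2 = 34485

S_57 = 34485


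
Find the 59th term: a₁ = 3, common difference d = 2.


aₙ = a₁ + (n-1)d
= 3 + (59-1)×2
= 3 + 116
= 119

a_59 = 119


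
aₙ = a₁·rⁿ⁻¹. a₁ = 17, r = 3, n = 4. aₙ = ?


aₙ = a₁·r^(n-1)
= 17×3^3
= 17×27
= 459

a_4 = 459


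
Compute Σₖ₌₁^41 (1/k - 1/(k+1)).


Telescoping: adjacent terms cancel.
= 1/1 - 1/42
= 1 - 1/42 = 41/42

Sum = 41/42


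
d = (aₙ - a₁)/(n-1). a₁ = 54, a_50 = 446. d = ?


d = (aₙ - a₁)/(n-1)
= (446 - 54)/(50-1)
= 392/49 = 8

d = 8


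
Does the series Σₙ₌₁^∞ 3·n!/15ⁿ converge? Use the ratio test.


aₙ = 3·n!/15^n
a_{n+1}/aₙ = (n+1)!/15^(n+1) × 15^n/n!  (constant 3 cancels)
= (n+1)/15
L = lim(n→∞) (n+1)/15 = ∞
L > 1 → series DIVERGES

Diverges (ratio test: L = ∞ > 1)


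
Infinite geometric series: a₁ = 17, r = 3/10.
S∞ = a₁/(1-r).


S∞ = a₁/(1-r) = 17/(1 - 3/10)
= 17/(7/10)
= 170/7

S∞ = 170/7


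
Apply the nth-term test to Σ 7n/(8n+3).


lim(n→∞) 7n/(8n+3) = 7/8 = 7/8  (divide numerator and denominator by n)
lim aₙ = 7/8 ≠ 0 → series DIVERGES

Diverges (lim aₙ = 7/8 ≠ 0)


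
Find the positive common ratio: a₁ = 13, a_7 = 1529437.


r^(n-1) = aₙ/a₁
r^6 = 1529437/13 = 117649
r = 117649^(1/6)
= ±7; taking r > 0 gives r = 7

r = 7


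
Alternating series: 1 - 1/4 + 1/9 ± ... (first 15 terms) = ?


S = 1 - 1/4 + 1/9 - 1/16 + 1/25 - 1/36 + 1/49 - 1/64 ± ...
= 0.8245
(Full series converges to +π²/12 ≈ +0.8225)

S_15 = 0.8245


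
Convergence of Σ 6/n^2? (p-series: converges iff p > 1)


p-series test: Σ c/n^p converges if p > 1, diverges if p ≤ 1 (constant c > 0 doesn't affect convergence).
p = 2
2 > 1 → CONVERGES

Converges (p = 2 > 1)


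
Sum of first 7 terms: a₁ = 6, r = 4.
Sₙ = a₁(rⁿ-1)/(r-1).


Sₙ = 6×(4^7 - 1)/(4 - 1)
= 6×(16384 - 1)/3
= 6×16383/3
= 32766

S_7 = 32766


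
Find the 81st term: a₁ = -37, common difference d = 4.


aₙ = a₁ + (n-1)d
= -37 + (81-1)×4
= -37 + 320
= 283

a_81 = 283


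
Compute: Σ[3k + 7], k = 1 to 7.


Σ(3k+7) = 3·Σk + 7·n
= 3·28 + 7·7
= 84 + 49 = 133

Σ = 133


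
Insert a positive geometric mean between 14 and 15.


GM = √(14×15) = √210 = 14.4914

GM = 14.4914


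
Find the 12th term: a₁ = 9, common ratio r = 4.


aₙ = a₁·r^(n-1)
= 9×4^11
= 9×4194304
= 37748736

a_12 = 37748736


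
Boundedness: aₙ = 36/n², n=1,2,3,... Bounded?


a₁ = 36, a₂ = 36/4, a₃ = 36/9, ...
0 < aₙ ≤ 36 for all n ≥ 1
The sequence IS bounded

Bounded (0 < aₙ ≤ 36)


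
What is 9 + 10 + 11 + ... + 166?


Σₖ₌9^166 k = Σₖ₌₁^166 k − Σₖ₌₁^8 k
= 166·167/2 − 8·9/2
= 13861 − 36 = 13825

Σk = 13825


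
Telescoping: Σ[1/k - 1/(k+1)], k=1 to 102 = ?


Telescoping: adjacent terms cancel.
= 1/1 - 1/103
= 1 - 1/103 = 102/103

Sum = 102/103


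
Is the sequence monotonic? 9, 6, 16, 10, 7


Differences: -3, 10, -6, -3
Difference at position 2 is +10 (> 0) but position 1 is -3 (< 0) — sequence both rises and falls
→ NOT monotonic

Not monotonic


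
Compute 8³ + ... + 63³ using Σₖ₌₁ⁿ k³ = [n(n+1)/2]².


Σₖ₌8^63 k³ = [63·64/2]² − [7·8/2]²
= 4064256 − 784 = 4063472

Σk³ = 4063472


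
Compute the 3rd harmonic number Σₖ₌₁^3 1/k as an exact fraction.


H_3 = 1/1 + 1/2 + 1/3
= 11/6
≈ 1.8333

H_3 = 11/6 ≈ 1.8333


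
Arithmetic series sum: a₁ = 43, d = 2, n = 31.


aₙ = 43 + (31-1)×2 = 103
Sₙ = n(a₁+aₙ)/2 = 31×(43+103)/2
= 31×146/2 = 2263

S_31 = 2263


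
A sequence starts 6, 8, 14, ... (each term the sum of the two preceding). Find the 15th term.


Computing iteratively: 6, 8, 14, 22, 36, 58, 94, 152, 246, 398, 644, 1042, ...
a_15 = 4414

a_15 = 4414


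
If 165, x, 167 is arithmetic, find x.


AM = (165 + 167)/2 = 332/2 = 166

AM = 166


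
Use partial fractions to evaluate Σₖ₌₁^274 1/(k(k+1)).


1/(k(k+1)) = 1/k - 1/(k+1) (partial fractions)
Telescoping: Σ = 1 - 1/275 = 274/275

Sum = 274/275


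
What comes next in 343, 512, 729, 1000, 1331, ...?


Pattern: perfect cubes: n³
Terms: 343, 512, 729, 1000, 1331
Next term = 1728

Next term = 1728


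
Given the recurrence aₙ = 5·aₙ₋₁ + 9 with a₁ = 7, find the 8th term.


Computing step by step:
a_1 = 7
a_2 = 44
a_3 = 229
a_4 = 1154
a_5 = 5779
a_6 = 28904
a_7 = 144529
a_8 = 722654


a_8 = 722654


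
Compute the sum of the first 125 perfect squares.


n = 125
n(n+1)(2n+1)/6 = 125×126×251/6
= 3953250/6 = 658875

Σk² = 658875


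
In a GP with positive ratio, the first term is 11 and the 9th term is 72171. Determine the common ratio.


r^(n-1) = aₙ/a₁
r^8 = 72171/11 = 6561
r = 6561^(1/8)
= ±3; taking r > 0 gives r = 3

r = 3


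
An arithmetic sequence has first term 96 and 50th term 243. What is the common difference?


d = (aₙ - a₁)/(n-1)
= (243 - 96)/(50-1)
= 147/49 = 3

d = 3


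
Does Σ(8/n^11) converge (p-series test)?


p-series test: Σ c/n^p converges if p > 1, diverges if p ≤ 1 (constant c > 0 doesn't affect convergence).
p = 11
11 > 1 → CONVERGES

Converges (p = 11 > 1)


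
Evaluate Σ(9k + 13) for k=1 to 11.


Σ(9k+13) = 9·Σk + 13·n
= 9·66 + 13·11
= 594 + 143 = 737

Σ = 737


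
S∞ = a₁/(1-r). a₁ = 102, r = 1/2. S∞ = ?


S∞ = a₁/(1-r) = 102/(1 - 1/2)
= 102/(1/2)
= 204

S∞ = 204


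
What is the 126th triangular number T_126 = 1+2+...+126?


n(n+1)/2 = 126×127/2 = 16002/2 = 8001

Σk = 8001


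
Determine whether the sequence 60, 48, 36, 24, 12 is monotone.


Differences: -12, -12, -12, -12
All differences < 0 → strictly DECREASING

Monotonically decreasing


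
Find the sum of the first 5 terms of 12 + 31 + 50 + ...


aₙ = 12 + (5-1)×19 = 88
Sₙ = n(a₁+aₙ)/2 = 5×(12+88)/2
= 5×100/2 = 250

S_5 = 250


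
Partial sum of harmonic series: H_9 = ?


H_9 = 1/1 + 1/2 + 1/3 + 1/4 + 1/5 + 1/6 + 1/7 + 1/8 + 1/9
= 7129/2520
≈ 2.829

H_9 = 7129/2520 ≈ 2.829


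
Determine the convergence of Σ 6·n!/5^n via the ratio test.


aₙ = 6·n!/5^n
a_{n+1}/aₙ = (n+1)!/5^(n+1) × 5^n/n!  (constant 6 cancels)
= (n+1)/5
L = lim(n→∞) (n+1)/5 = ∞
L > 1 → series DIVERGES

Diverges (ratio test: L = ∞ > 1)


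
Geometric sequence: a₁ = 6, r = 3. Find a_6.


aₙ = a₁·r^(n-1)
= 6×3^5
= 6×243
= 1458

a_6 = 1458


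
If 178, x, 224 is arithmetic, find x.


AM = (178 + 224)/2 = 402/2 = 201

AM = 201


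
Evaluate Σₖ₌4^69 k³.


Σₖ₌4^69 k³ = [69·70/2]² − [3·4/2]²
= 5832225 − 36 = 5832189

Σk³ = 5832189


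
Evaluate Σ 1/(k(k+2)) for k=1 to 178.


1/(k(k+2)) = (1/2)·(1/k - 1/(k+2)) (partial fractions)
Telescoping: Σ = (1/2)·(1 + 1/2 - 1/179 - 1/180) = 47971/64440

Sum = 47971/64440


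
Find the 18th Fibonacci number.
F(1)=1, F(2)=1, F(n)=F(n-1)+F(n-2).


Fibonacci sequence: 1, 1, 2, 3, 5, 8, 13, 21, 34, 55, 89, ...
F(18) = 2584

F(18) = 2584


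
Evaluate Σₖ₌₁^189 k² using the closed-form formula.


n = 189
n(n+1)(2n+1)/6 = 189×190×379/6
= 13609890/6 = 2268315

Σk² = 2268315


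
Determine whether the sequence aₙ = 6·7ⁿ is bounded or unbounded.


aₙ = 6·7ⁿ → as n→∞, aₙ→∞ (since base 7 > 1)
No finite upper bound exists
The sequence is UNBOUNDED

Unbounded (aₙ → ∞ as n → ∞)


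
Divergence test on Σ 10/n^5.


lim(n→∞) 10/n^5 = 0
lim aₙ = 0 → nth-term test is INCONCLUSIVE
(Need other tests; this is actually a convergent p-series with p=5 > 1)

Inconclusive (lim aₙ = 0; need another test)


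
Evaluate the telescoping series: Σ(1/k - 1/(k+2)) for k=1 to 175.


Telescoping with gap 2: two head and two tail terms survive.
= (1 + 1/2) - (1/176 + 1/177)
= 3/2 - 1/176 - 1/177 = 46375/31152

Sum = 46375/31152


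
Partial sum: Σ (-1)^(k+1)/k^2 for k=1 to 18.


S = 1 - 1/4 + 1/9 - 1/16 + 1/25 - 1/36 + 1/49 - 1/64 ± ...
= 0.821
(Full series converges to +π²/12 ≈ +0.8225)

S_18 = 0.821


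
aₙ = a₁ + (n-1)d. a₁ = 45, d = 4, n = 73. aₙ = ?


aₙ = a₁ + (n-1)d
= 45 + (73-1)×4
= 45 + 288
= 333

a_73 = 333


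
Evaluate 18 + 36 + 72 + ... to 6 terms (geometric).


Sₙ = 18×(2^6 - 1)/(2 - 1)
= 18×(64 - 1)/1
= 18×63/1
= 1134

S_6 = 1134


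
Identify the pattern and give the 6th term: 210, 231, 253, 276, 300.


Pattern: triangular numbers: n(n+1)/2
Terms: 210, 231, 253, 276, 300
Next term = 325

Next term = 325


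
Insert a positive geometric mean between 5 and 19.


GM = √(5×19) = √95 = 9.7468

GM = 9.7468


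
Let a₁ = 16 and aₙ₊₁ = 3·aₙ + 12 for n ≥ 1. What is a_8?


Computing step by step:
a_1 = 16
a_2 = 60
a_3 = 192
a_4 = 588
a_5 = 1776
a_6 = 5340
a_7 = 16032
a_8 = 48108


a_8 = 48108


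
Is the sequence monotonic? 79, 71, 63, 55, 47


Differences: -8, -8, -8, -8
All differences < 0 → strictly DECREASING

Monotonically decreasing


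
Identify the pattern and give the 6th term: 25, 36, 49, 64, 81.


Pattern: perfect squares: n²
Terms: 25, 36, 49, 64, 81
Next term = 100

Next term = 100


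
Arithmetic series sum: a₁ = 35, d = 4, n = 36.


aₙ = 35 + (36-1)×4 = 175
Sₙ = n(a₁+aₙ)/2 = 36×(35+175)/2
= 36×210/2 = 3780

S_36 = 3780


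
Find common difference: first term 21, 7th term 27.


d = (aₙ - a₁)/(n-1)
= (27 - 21)/(7-1)
= 6/6 = 1

d = 1


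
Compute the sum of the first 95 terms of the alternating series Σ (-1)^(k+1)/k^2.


S = 1 - 1/4 + 1/9 - 1/16 + 1/25 - 1/36 + 1/49 - 1/64 ± ...
= 0.8225
(Full series converges to +π²/12 ≈ +0.8225)

S_95 = 0.8225


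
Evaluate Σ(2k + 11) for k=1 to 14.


Σ(2k+11) = 2·Σk + 11·n
= 2·105 + 11·14
= 210 + 154 = 364

Σ = 364


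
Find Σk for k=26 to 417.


Σₖ₌26^417 k = Σₖ₌₁^417 k − Σₖ₌₁^25 k
= 417·418/2 − 25·26/2
= 87153 − 325 = 86828

Σk = 86828


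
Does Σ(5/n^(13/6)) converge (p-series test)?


p-series test: Σ c/n^p converges if p > 1, diverges if p ≤ 1 (constant c > 0 doesn't affect convergence).
p = 13/6
13/6 > 1 → CONVERGES

Converges (p = 13/6 > 1)


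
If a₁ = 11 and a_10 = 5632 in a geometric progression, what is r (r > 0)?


r^(n-1) = aₙ/a₁
r^9 = 5632/11 = 512
r = 512^(1/9)
= 2

r = 2


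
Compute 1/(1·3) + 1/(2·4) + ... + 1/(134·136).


1/(k(k+2)) = (1/2)·(1/k - 1/(k+2)) (partial fractions)
Telescoping: Σ = (1/2)·(1 + 1/2 - 1/135 - 1/136) = 27269/36720

Sum = 27269/36720


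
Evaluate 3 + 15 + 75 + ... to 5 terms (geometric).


Sₙ = 3×(5^5 - 1)/(5 - 1)
= 3×(3125 - 1)/4
= 3×3124/4
= 2343

S_5 = 2343


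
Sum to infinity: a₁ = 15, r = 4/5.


S∞ = a₁/(1-r) = 15/(1 - 4/5)
= 15/(1/5)
= 75

S∞ = 75


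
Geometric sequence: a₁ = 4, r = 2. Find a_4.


aₙ = a₁·r^(n-1)
= 4×2^3
= 4×8
= 32

a_4 = 32


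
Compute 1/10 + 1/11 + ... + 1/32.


Σₖ₌10^32 1/k = 1/10 + 1/11 + 1/12 + ... + 1/32
= 177548058726419/144403552893600
≈ 1.2295

Sum = 177548058726419/144403552893600 ≈ 1.2295


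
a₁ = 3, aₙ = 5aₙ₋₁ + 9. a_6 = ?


Computing step by step:
a_1 = 3
a_2 = 24
a_3 = 129
a_4 = 654
a_5 = 3279
a_6 = 16404


a_6 = 16404


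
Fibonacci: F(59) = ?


Fibonacci sequence: 1, 1, 2, 3, 5, 8, 13, 21, 34, 55, 89, ...
F(59) = 956722026041

F(59) = 956722026041


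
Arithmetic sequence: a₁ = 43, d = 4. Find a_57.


aₙ = a₁ + (n-1)d
= 43 + (57-1)×4
= 43 + 224
= 267

a_57 = 267


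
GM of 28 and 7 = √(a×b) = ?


GM = √(28×7) = √196 = 14

GM = 14


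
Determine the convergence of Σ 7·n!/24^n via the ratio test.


aₙ = 7·n!/24^n
a_{n+1}/aₙ = (n+1)!/24^(n+1) × 24^n/n!  (constant 7 cancels)
= (n+1)/24
L = lim(n→∞) (n+1)/24 = ∞
L > 1 → series DIVERGES

Diverges (ratio test: L = ∞ > 1)


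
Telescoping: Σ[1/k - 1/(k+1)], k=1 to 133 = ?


Telescoping: adjacent terms cancel.
= 1/1 - 1/134
= 1 - 1/134 = 133/134

Sum = 133/134


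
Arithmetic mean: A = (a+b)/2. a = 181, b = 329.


AM = (181 + 329)/2 = 510/2 = 255

AM = 255


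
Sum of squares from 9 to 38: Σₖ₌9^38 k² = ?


Σₖ₌9^38 k² = Σₖ₌₁^38 k² − Σₖ₌₁^8 k²
= 38·39·77/6 − 8·9·17/6
= 19019 − 204 = 18815

Σk² = 18815


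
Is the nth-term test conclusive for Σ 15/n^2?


lim(n→∞) 15/n^2 = 0
lim aₙ = 0 → nth-term test is INCONCLUSIVE
(Need other tests; this is actually a convergent p-series with p=2 > 1)

Inconclusive (lim aₙ = 0; need another test)


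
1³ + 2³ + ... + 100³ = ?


n(n+1)/2 = 100×101/2 = 5050
Σk³ = 5050² = 25502500

Σk³ = 25502500


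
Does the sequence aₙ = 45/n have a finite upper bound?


a₁ = 45, a₂ = 45/2, a₃ = 45/3, ...
0 < aₙ ≤ 45 for all n ≥ 1
Lower bound: 0, Upper bound: 45
The sequence IS bounded

Bounded (0 < aₙ ≤ 45)


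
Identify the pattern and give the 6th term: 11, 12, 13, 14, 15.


Pattern: arithmetic (d=1)
Terms: 11, 12, 13, 14, 15
Next term = 16

Next term = 16


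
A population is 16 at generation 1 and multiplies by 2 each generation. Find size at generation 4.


aₙ = a₁·r^(n-1)
= 16×2^3
= 16×8
= 128

a_4 = 128


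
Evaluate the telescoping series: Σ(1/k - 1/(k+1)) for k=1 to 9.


Telescoping: adjacent terms cancel.
= 1/1 - 1/10
= 1 - 1/10 = 9/10

Sum = 9/10


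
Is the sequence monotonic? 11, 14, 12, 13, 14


Differences: 3, -2, 1, 1
Difference at position 1 is +3 (> 0) but position 2 is -2 (< 0) — sequence both rises and falls
→ NOT monotonic

Not monotonic


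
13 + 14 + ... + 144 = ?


Σₖ₌13^144 k = Σₖ₌₁^144 k − Σₖ₌₁^12 k
= 144·145/2 − 12·13/2
= 10440 − 78 = 10362

Σk = 10362


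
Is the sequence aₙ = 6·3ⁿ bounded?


aₙ = 6·3ⁿ → as n→∞, aₙ→∞ (since base 3 > 1)
No finite upper bound exists
The sequence is UNBOUNDED

Unbounded (aₙ → ∞ as n → ∞)


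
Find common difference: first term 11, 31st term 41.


d = (aₙ - a₁)/(n-1)
= (41 - 11)/(31-1)
= 30/30 = 1

d = 1


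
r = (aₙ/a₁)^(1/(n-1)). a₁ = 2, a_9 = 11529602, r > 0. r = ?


r^(n-1) = aₙ/a₁
r^8 = 11529602/2 = 5764801
r = 5764801^(1/8)
= ±7; taking r > 0 gives r = 7

r = 7


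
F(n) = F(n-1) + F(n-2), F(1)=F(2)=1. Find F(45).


Fibonacci sequence: 1, 1, 2, 3, 5, 8, 13, 21, 34, 55, 89, ...
F(45) = 1134903170

F(45) = 1134903170


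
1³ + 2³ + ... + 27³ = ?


n(n+1)/2 = 27×28/2 = 378
Σk³ = 378² = 142884

Σk³ = 142884


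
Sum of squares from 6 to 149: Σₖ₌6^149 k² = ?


Σₖ₌6^149 k² = Σₖ₌₁^149 k² − Σₖ₌₁^5 k²
= 149·150·299/6 − 5·6·11/6
= 1113775 − 55 = 1113720

Σk² = 1113720


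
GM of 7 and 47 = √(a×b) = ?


GM = √(7×47) = √329 = 18.1384

GM = 18.1384


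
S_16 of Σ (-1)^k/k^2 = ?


S = -1 + 1/4 - 1/9 + 1/16 - 1/25 + 1/36 - 1/49 + 1/64 ± ...
= -0.8206
(Full series converges to -π²/12 ≈ -0.8225)

S_16 = -0.8206


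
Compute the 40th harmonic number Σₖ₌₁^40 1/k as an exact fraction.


H_40 = 1/1 + 1/2 + 1/3 + ... + 1/40
= 2078178381193813/485721041551200
≈ 4.2785

H_40 = 2078178381193813/485721041551200 ≈ 4.2785


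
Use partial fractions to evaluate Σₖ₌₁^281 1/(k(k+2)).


1/(k(k+2)) = (1/2)·(1/k - 1/(k+2)) (partial fractions)
Telescoping: Σ = (1/2)·(1 + 1/2 - 1/282 - 1/283) = 29786/39903

Sum = 29786/39903


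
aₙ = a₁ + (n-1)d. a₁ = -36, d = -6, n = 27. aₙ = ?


aₙ = a₁ + (n-1)d
= -36 + (27-1)×-6
= -36 - 156
= -192

a_27 = -192


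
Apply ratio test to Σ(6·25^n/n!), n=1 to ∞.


aₙ = 6·25^n/n!
a_{n+1}/aₙ = 25^(n+1)/(n+1)! × n!/25^n  (constant 6 cancels)
= 25/(n+1)
L = lim(n→∞) 25/(n+1) = 0
L < 1 → series CONVERGES

Converges (ratio test: L = 0 < 1)


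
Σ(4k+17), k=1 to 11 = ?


Σ(4k+17) = 4·Σk + 17·n
= 4·66 + 17·11
= 264 + 187 = 451

Σ = 451


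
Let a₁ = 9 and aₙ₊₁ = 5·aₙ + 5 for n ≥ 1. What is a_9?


Computing step by step:
a_1 = 9
a_2 = 50
a_3 = 255
a_4 = 1280
a_5 = 6405
a_6 = 32030
a_7 = 160155
a_8 = 800780
a_9 = 4003905


a_9 = 4003905


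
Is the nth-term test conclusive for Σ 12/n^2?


lim(n→∞) 12/n^2 = 0
lim aₙ = 0 → nth-term test is INCONCLUSIVE
(Need other tests; this is actually a convergent p-series with p=2 > 1)

Inconclusive (lim aₙ = 0; need another test)


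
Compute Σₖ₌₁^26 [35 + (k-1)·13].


aₙ = 35 + (26-1)×13 = 360
Sₙ = n(a₁+aₙ)/2 = 26×(35+360)/2
= 26×395/2 = 5135

S_26 = 5135


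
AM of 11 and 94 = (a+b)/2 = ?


AM = (11 + 94)/2 = 105/2 = 52.5

AM = 52.5


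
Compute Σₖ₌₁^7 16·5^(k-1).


Sₙ = 16×(5^7 - 1)/(5 - 1)
= 16×(78125 - 1)/4
= 16×78124/4
= 312496

S_7 = 312496


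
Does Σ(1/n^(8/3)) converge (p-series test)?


p-series test: Σ c/n^p converges if p > 1, diverges if p ≤ 1 (constant c > 0 doesn't affect convergence).
p = 8/3
8/3 > 1 → CONVERGES

Converges (p = 8/3 > 1)


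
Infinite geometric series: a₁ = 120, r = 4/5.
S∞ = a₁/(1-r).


S∞ = a₁/(1-r) = 120/(1 - 4/5)
= 120/(1/5)
= 600

S∞ = 600


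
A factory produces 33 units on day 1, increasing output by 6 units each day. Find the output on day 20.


aₙ = a₁ + (n-1)d
= 33 + (20-1)×6
= 33 + 114
= 147

a_20 = 147


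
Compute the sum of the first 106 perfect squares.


n = 106
n(n+1)(2n+1)/6 = 106×107×213/6
= 2415846/6 = 402641

Σk² = 402641


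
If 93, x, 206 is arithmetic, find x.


AM = (93 + 206)/2 = 299/2 = 149.5

AM = 149.5


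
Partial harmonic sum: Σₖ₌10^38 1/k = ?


Σₖ₌10^38 1/k = 1/10 + 1/11 + 1/12 + ... + 1/38
= 97070223234499/69388720221600
≈ 1.3989

Sum = 97070223234499/69388720221600 ≈ 1.3989


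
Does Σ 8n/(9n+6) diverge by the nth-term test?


lim(n→∞) 8n/(9n+6) = 8/9 = 8/9  (divide numerator and denominator by n)
lim aₙ = 8/9 ≠ 0 → series DIVERGES

Diverges (lim aₙ = 8/9 ≠ 0)


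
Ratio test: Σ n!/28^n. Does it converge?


aₙ = n!/28^n
a_{n+1}/aₙ = (n+1)!/28^(n+1) × 28^n/n!
= (n+1)/28
L = lim(n→∞) (n+1)/28 = ∞
L > 1 → series DIVERGES

Diverges (ratio test: L = ∞ > 1)


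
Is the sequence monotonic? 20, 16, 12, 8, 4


Differences: -4, -4, -4, -4
All differences < 0 → strictly DECREASING

Monotonically decreasing


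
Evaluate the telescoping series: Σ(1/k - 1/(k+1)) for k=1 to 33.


Telescoping: adjacent terms cancel.
= 1/1 - 1/34
= 1 - 1/34 = 33/34

Sum = 33/34


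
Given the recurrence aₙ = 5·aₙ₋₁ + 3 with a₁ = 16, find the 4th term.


Computing step by step:
a_1 = 16
a_2 = 83
a_3 = 418
a_4 = 2093


a_4 = 2093


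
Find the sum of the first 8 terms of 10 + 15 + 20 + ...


aₙ = 10 + (8-1)×5 = 45
Sₙ = n(a₁+aₙ)/2 = 8×(10+45)/2
= 8×55/2 = 220

S_8 = 220


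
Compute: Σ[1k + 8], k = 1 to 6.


Σ(1k+8) = 1·Σk + 8·n
= 1·21 + 8·6
= 21 + 48 = 69

Σ = 69


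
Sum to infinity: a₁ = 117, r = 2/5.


S∞ = a₁/(1-r) = 117/(1 - 2/5)
= 117/(3/5)
= 195

S∞ = 195


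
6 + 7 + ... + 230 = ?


Σₖ₌6^230 k = Σₖ₌₁^230 k − Σₖ₌₁^5 k
= 230·231/2 − 5·6/2
= 26565 − 15 = 26550

Σk = 26550


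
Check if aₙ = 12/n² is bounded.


a₁ = 12, a₂ = 12/4, a₃ = 12/9, ...
0 < aₙ ≤ 12 for all n ≥ 1
The sequence IS bounded

Bounded (0 < aₙ ≤ 12)


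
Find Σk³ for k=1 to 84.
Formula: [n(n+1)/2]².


n(n+1)/2 = 84×85/2 = 3570
Σk³ = 3570² = 12744900

Σk³ = 12744900


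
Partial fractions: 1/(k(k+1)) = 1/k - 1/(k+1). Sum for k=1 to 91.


1/(k(k+1)) = 1/k - 1/(k+1) (partial fractions)
Telescoping: Σ = 1 - 1/92 = 91/92

Sum = 91/92


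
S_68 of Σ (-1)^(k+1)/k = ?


S = 1 - 1/2 + 1/3 - 1/4 + 1/5 - 1/6 + 1/7 - 1/8 ± ...
= 0.6858
(Full series converges to +ln(2) ≈ +0.6931)

S_68 = 0.6858


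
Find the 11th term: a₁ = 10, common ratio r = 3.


aₙ = a₁·r^(n-1)
= 10×3^10
= 10×59049
= 590490

a_11 = 590490


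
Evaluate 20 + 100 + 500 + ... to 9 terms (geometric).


Sₙ = 20×(5^9 - 1)/(5 - 1)
= 20×(1953125 - 1)/4
= 20×1953124/4
= 9765620

S_9 = 9765620


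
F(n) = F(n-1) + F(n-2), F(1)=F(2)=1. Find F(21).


Fibonacci sequence: 1, 1, 2, 3, 5, 8, 13, 21, 34, 55, 89, ...
F(21) = 10946

F(21) = 10946


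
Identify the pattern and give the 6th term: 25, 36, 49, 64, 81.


Pattern: perfect squares: n²
Terms: 25, 36, 49, 64, 81
Next term = 100

Next term = 100


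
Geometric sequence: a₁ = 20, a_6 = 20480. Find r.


r^(n-1) = aₙ/a₁
r^5 = 20480/20 = 1024
r = 1024^(1/5)
= 4

r = 4


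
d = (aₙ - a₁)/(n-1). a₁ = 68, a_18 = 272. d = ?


d = (aₙ - a₁)/(n-1)
= (272 - 68)/(18-1)
= 204/17 = 12

d = 12


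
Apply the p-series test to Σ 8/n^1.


p-series test: Σ c/n^p converges if p > 1, diverges if p ≤ 1 (constant c > 0 doesn't affect convergence).
p = 1
1 ≤ 1 → DIVERGES

Diverges (p = 1 ≤ 1)


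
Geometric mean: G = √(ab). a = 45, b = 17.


GM = √(45×17) = √765 = 27.6586

GM = 27.6586


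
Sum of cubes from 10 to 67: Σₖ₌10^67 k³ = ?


Σₖ₌10^67 k³ = [67·68/2]² − [9·10/2]²
= 5189284 − 2025 = 5187259

Σk³ = 5187259


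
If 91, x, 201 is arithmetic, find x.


AM = (91 + 201)/2 = 292/2 = 146

AM = 146


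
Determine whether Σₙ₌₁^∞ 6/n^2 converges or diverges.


p-series test: Σ c/n^p converges if p > 1, diverges if p ≤ 1 (constant c > 0 doesn't affect convergence).
p = 2
2 > 1 → CONVERGES

Converges (p = 2 > 1)


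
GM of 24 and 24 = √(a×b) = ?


GM = √(24×24) = √576 = 24

GM = 24


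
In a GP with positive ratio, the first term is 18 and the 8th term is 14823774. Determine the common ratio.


r^(n-1) = aₙ/a₁
r^7 = 14823774/18 = 823543
r = 823543^(1/7)
= 7

r = 7


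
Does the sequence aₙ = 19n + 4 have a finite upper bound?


aₙ = 19n + 4 → as n→∞, aₙ→∞
No finite upper bound exists
The sequence is UNBOUNDED

Unbounded (aₙ → ∞ as n → ∞)


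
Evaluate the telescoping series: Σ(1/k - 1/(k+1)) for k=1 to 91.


Telescoping: adjacent terms cancel.
= 1/1 - 1/92
= 1 - 1/92 = 91/92

Sum = 91/92


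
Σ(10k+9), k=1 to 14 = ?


Σ(10k+9) = 10·Σk + 9·n
= 10·105 + 9·14
= 1050 + 126 = 1176

Σ = 1176


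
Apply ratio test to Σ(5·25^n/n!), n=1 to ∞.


aₙ = 5·25^n/n!
a_{n+1}/aₙ = 25^(n+1)/(n+1)! × n!/25^n  (constant 5 cancels)
= 25/(n+1)
L = lim(n→∞) 25/(n+1) = 0
L < 1 → series CONVERGES

Converges (ratio test: L = 0 < 1)


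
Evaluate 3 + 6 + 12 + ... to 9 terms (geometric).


Sₙ = 3×(2^9 - 1)/(2 - 1)
= 3×(512 - 1)/1
= 3×511/1
= 1533

S_9 = 1533


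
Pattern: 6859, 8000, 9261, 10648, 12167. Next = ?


Pattern: perfect cubes: n³
Terms: 6859, 8000, 9261, 10648, 12167
Next term = 13824

Next term = 13824


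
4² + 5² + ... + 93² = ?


Σₖ₌4^93 k² = Σₖ₌₁^93 k² − Σₖ₌₁^3 k²
= 93·94·187/6 − 3·4·7/6
= 272459 − 14 = 272445

Σk² = 272445


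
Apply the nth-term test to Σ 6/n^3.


lim(n→∞) 6/n^3 = 0
lim aₙ = 0 → nth-term test is INCONCLUSIVE
(Need other tests; this is actually a convergent p-series with p=3 > 1)

Inconclusive (lim aₙ = 0; need another test)


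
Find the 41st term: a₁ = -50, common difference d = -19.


aₙ = a₁ + (n-1)d
= -50 + (41-1)×-19
= -50 - 760
= -810

a_41 = -810


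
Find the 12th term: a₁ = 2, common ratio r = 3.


aₙ = a₁·r^(n-1)
= 2×3^11
= 2×177147
= 354294

a_12 = 354294


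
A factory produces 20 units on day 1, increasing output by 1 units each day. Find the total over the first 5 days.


aₙ = 20 + (5-1)×1 = 24
Sₙ = n(a₁+aₙ)/2 = 5×(20+24)/2
= 5×44/2 = 110

S_5 = 110


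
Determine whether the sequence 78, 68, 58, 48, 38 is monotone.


Differences: -10, -10, -10, -10
All differences < 0 → strictly DECREASING

Monotonically decreasing


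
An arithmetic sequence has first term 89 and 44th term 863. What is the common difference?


d = (aₙ - a₁)/(n-1)
= (863 - 89)/(44-1)
= 774/43 = 18

d = 18


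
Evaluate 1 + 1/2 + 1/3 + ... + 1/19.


H_19 = 1/1 + 1/2 + 1/3 + ... + 1/19
= 275295799/77597520
≈ 3.5477

H_19 = 275295799/77597520 ≈ 3.5477


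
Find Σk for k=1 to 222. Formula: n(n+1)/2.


n(n+1)/2 = 222×223/2 = 49506/2 = 24753

Σk = 24753


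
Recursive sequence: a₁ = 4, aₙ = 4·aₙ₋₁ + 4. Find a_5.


Computing step by step:
a_1 = 4
a_2 = 20
a_3 = 84
a_4 = 340
a_5 = 1364


a_5 = 1364


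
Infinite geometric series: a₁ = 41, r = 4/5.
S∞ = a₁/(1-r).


S∞ = a₁/(1-r) = 41/(1 - 4/5)
= 41/(1/5)
= 205

S∞ = 205


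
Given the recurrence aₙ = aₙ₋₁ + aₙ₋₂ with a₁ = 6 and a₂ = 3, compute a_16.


Computing iteratively: 6, 3, 9, 12, 21, 33, 54, 87, 141, 228, 369, 597, ...
a_16 = 4092

a_16 = 4092


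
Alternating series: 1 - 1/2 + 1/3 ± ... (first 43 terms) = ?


S = 1 - 1/2 + 1/3 - 1/4 + 1/5 - 1/6 + 1/7 - 1/8 ± ...
= 0.7046
(Full series converges to +ln(2) ≈ +0.6931)

S_43 = 0.7046


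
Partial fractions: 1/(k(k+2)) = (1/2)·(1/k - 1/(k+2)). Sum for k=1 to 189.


1/(k(k+2)) = (1/2)·(1/k - 1/(k+2)) (partial fractions)
Telescoping: Σ = (1/2)·(1 + 1/2 - 1/190 - 1/191) = 27027/36290

Sum = 27027/36290


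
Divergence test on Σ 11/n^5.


lim(n→∞) 11/n^5 = 0
lim aₙ = 0 → nth-term test is INCONCLUSIVE
(Need other tests; this is actually a convergent p-series with p=5 > 1)

Inconclusive (lim aₙ = 0; need another test)


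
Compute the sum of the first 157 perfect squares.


n = 157
n(n+1)(2n+1)/6 = 157×158×315/6
= 7813890/6 = 1302315

Σk² = 1302315


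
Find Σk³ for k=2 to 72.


Σₖ₌2^72 k³ = [72·73/2]² − [1·2/2]²
= 6906384 − 1 = 6906383

Σk³ = 6906383


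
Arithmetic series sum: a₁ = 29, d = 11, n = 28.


aₙ = 29 + (28-1)×11 = 326
Sₙ = n(a₁+aₙ)/2 = 28×(29+326)/2
= 28×355/2 = 4970

S_28 = 4970


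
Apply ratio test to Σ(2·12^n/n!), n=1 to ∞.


aₙ = 2·12^n/n!
a_{n+1}/aₙ = 12^(n+1)/(n+1)! × n!/12^n  (constant 2 cancels)
= 12/(n+1)
L = lim(n→∞) 12/(n+1) = 0
L < 1 → series CONVERGES

Converges (ratio test: L = 0 < 1)


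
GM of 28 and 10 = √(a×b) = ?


GM = √(28×10) = √280 = 16.7332

GM = 16.7332


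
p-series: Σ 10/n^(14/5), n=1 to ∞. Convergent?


p-series test: Σ c/n^p converges if p > 1, diverges if p ≤ 1 (constant c > 0 doesn't affect convergence).
p = 14/5
14/5 > 1 → CONVERGES

Converges (p = 14/5 > 1)


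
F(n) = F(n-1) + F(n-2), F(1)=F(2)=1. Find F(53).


Fibonacci sequence: 1, 1, 2, 3, 5, 8, 13, 21, 34, 55, 89, ...
F(53) = 53316291173

F(53) = 53316291173


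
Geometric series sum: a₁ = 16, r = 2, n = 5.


Sₙ = 16×(2^5 - 1)/(2 - 1)
= 16×(32 - 1)/1
= 16×31/1
= 496

S_5 = 496


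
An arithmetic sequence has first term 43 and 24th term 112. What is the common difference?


d = (aₙ - a₁)/(n-1)
= (112 - 43)/(24-1)
= 69/23 = 3

d = 3


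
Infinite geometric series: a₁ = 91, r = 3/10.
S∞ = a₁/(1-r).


S∞ = a₁/(1-r) = 91/(1 - 3/10)
= 91/(7/10)
= 130

S∞ = 130


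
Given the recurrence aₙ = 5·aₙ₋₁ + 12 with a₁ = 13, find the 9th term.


Computing step by step:
a_1 = 13
a_2 = 77
a_3 = 397
a_4 = 1997
a_5 = 9997
a_6 = 49997
a_7 = 249997
a_8 = 1249997
a_9 = 6249997


a_9 = 6249997


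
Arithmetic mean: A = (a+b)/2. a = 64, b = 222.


AM = (64 + 222)/2 = 286/2 = 143

AM = 143


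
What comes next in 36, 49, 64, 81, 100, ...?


Pattern: perfect squares: n²
Terms: 36, 49, 64, 81, 100
Next term = 121

Next term = 121


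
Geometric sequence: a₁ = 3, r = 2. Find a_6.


aₙ = a₁·r^(n-1)
= 3×2^5
= 3×32
= 96

a_6 = 96


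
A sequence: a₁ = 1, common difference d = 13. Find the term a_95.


aₙ = a₁ + (n-1)d
= 1 + (95-1)×13
= 1 + 1222
= 1223

a_95 = 1223


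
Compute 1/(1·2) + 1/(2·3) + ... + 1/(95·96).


1/(k(k+1)) = 1/k - 1/(k+1) (partial fractions)
Telescoping: Σ = 1 - 1/96 = 95/96

Sum = 95/96


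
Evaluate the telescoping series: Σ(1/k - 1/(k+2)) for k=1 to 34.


Telescoping with gap 2: two head and two tail terms survive.
= (1 + 1/2) - (1/35 + 1/36)
= 3/2 - 1/35 - 1/36 = 1819/1260

Sum = 1819/1260


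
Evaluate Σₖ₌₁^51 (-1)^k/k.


S = -1 + 1/2 - 1/3 + 1/4 - 1/5 + 1/6 - 1/7 + 1/8 ± ...
= -0.7029
(Full series converges to -ln(2) ≈ -0.6931)

S_51 = -0.7029


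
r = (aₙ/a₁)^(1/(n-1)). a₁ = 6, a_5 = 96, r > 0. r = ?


r^(n-1) = aₙ/a₁
r^4 = 96/6 = 16
r = 16^(1/4)
= ±2; taking r > 0 gives r = 2

r = 2


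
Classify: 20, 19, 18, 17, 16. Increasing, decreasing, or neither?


Differences: -1, -1, -1, -1
All differences < 0 → strictly DECREASING

Monotonically decreasing


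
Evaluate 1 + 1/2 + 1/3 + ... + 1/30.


H_30 = 1/1 + 1/2 + 1/3 + ... + 1/30
= 9304682830147/2329089562800
≈ 3.995

H_30 = 9304682830147/2329089562800 ≈ 3.995


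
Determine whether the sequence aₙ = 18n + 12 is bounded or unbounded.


aₙ = 18n + 12 → as n→∞, aₙ→∞
No finite upper bound exists
The sequence is UNBOUNDED

Unbounded (aₙ → ∞ as n → ∞)


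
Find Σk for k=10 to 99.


Σₖ₌10^99 k = Σₖ₌₁^99 k − Σₖ₌₁^9 k
= 99·100/2 − 9·10/2
= 4950 − 45 = 4905

Σk = 4905


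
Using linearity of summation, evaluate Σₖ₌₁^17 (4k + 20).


Σ(4k+20) = 4·Σk + 20·n
= 4·153 + 20·17
= 612 + 340 = 952

Σ = 952


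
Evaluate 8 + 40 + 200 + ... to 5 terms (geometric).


Sₙ = 8×(5^5 - 1)/(5 - 1)
= 8×(3125 - 1)/4
= 8×3124/4
= 6248

S_5 = 6248


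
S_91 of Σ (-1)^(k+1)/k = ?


S = 1 - 1/2 + 1/3 - 1/4 + 1/5 - 1/6 + 1/7 - 1/8 ± ...
= 0.6986
(Full series converges to +ln(2) ≈ +0.6931)

S_91 = 0.6986


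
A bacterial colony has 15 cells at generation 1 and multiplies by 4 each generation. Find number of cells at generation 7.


aₙ = a₁·r^(n-1)
= 15×4^6
= 15×4096
= 61440

a_7 = 61440


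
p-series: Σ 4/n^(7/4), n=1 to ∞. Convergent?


p-series test: Σ c/n^p converges if p > 1, diverges if p ≤ 1 (constant c > 0 doesn't affect convergence).
p = 7/4
7/4 > 1 → CONVERGES

Converges (p = 7/4 > 1)


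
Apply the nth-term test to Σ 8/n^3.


lim(n→∞) 8/n^3 = 0
lim aₙ = 0 → nth-term test is INCONCLUSIVE
(Need other tests; this is actually a convergent p-series with p=3 > 1)

Inconclusive (lim aₙ = 0; need another test)


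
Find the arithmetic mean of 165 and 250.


AM = (165 + 250)/2 = 415/2 = 207.5

AM = 207.5


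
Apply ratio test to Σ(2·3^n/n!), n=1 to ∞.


aₙ = 2·3^n/n!
a_{n+1}/aₙ = 3^(n+1)/(n+1)! × n!/3^n  (constant 2 cancels)
= 3/(n+1)
L = lim(n→∞) 3/(n+1) = 0
L < 1 → series CONVERGES

Converges (ratio test: L = 0 < 1)


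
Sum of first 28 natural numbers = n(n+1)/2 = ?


n(n+1)/2 = 28×29/2 = 812/2 = 406

Σk = 406


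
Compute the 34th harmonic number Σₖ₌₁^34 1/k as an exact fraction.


H_34 = 1/1 + 1/2 + 1/3 + ... + 1/34
= 54062195834749/13127595717600
≈ 4.1182

H_34 = 54062195834749/13127595717600 ≈ 4.1182


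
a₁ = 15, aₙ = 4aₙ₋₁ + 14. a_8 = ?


Computing step by step:
a_1 = 15
a_2 = 74
a_3 = 310
a_4 = 1254
a_5 = 5030
a_6 = 20134
a_7 = 80550
a_8 = 322214


a_8 = 322214


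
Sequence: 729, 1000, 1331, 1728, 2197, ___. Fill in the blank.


Pattern: perfect cubes: n³
Terms: 729, 1000, 1331, 1728, 2197
Next term = 2744

Next term = 2744


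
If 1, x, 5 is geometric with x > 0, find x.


GM = √(1×5) = √5 = 2.2361

GM = 2.2361


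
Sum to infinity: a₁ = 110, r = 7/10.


S∞ = a₁/(1-r) = 110/(1 - 7/10)
= 110/(3/10)
= 1100/3

S∞ = 1100/3


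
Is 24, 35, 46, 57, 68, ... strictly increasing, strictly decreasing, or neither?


Differences: 11, 11, 11, 11
All differences > 0 → strictly INCREASING

Monotonically increasing


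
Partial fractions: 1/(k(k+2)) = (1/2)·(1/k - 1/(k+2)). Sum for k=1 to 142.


1/(k(k+2)) = (1/2)·(1/k - 1/(k+2)) (partial fractions)
Telescoping: Σ = (1/2)·(1 + 1/2 - 1/143 - 1/144) = 30601/41184

Sum = 30601/41184


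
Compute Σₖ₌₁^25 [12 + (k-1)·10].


aₙ = 12 + (25-1)×10 = 252
Sₙ = n(a₁+aₙ)/2 = 25×(12+252)/2
= 25×264/2 = 3300

S_25 = 3300


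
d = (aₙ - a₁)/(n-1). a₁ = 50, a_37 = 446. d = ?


d = (aₙ - a₁)/(n-1)
= (446 - 50)/(37-1)
= 396/36 = 11

d = 11


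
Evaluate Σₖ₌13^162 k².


Σₖ₌13^162 k² = Σₖ₌₁^162 k² − Σₖ₌₁^12 k²
= 162·163·325/6 − 12·13·25/6
= 1430325 − 650 = 1429675

Σk² = 1429675


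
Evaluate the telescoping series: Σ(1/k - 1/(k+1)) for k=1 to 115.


Telescoping: adjacent terms cancel.
= 1/1 - 1/116
= 1 - 1/116 = 115/116

Sum = 115/116


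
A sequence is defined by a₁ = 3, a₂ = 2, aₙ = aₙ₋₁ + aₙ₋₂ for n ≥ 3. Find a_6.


Computing iteratively: 3, 2, 5, 7, 12, 19
a_6 = 19

a_6 = 19


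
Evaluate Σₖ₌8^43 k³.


Σₖ₌8^43 k³ = [43·44/2]² − [7·8/2]²
= 894916 − 784 = 894132

Σk³ = 894132


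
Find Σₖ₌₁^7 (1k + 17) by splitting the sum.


Σ(1k+17) = 1·Σk + 17·n
= 1·28 + 17·7
= 28 + 119 = 147

Σ = 147


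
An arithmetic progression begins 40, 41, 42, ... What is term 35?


aₙ = a₁ + (n-1)d
= 40 + (35-1)×1
= 40 + 34
= 74

a_35 = 74


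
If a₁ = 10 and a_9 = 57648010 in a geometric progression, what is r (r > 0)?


r^(n-1) = aₙ/a₁
r^8 = 57648010/10 = 5764801
r = 5764801^(1/8)
= ±7; taking r > 0 gives r = 7

r = 7


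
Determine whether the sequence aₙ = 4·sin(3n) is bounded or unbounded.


For all n, -1 ≤ sin(3n) ≤ 1, so -4 ≤ 4·sin(3n) ≤ 4
Lower bound: -4, Upper bound: 4
The sequence IS bounded

Bounded (-4 ≤ aₙ ≤ 4)


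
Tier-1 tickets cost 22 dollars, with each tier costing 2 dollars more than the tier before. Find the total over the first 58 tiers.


aₙ = 22 + (58-1)×2 = 136
Sₙ = n(a₁+aₙ)/2 = 58×(22+136)/2
= 58×158/2 = 4582

S_58 = 4582


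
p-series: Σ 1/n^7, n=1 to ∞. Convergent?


p-series test: Σ c/n^p converges if p > 1, diverges if p ≤ 1 (constant c > 0 doesn't affect convergence).
p = 7
7 > 1 → CONVERGES

Converges (p = 7 > 1)


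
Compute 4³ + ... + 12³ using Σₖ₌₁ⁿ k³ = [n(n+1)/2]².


Σₖ₌4^12 k³ = [12·13/2]² − [3·4/2]²
= 6084 − 36 = 6048

Σk³ = 6048


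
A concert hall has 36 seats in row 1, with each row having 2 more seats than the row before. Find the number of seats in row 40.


aₙ = a₁ + (n-1)d
= 36 + (40-1)×2
= 36 + 78
= 114

a_40 = 114


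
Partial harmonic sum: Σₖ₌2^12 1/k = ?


Σₖ₌2^12 1/k = 1/2 + 1/3 + 1/4 + ... + 1/12
= 58301/27720
≈ 2.1032

Sum = 58301/27720 ≈ 2.1032


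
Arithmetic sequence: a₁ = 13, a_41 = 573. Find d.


d = (aₙ - a₁)/(n-1)
= (573 - 13)/(41-1)
= 560/40 = 14

d = 14


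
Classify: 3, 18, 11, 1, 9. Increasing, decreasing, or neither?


Differences: 15, -7, -10, 8
Difference at position 1 is +15 (> 0) but position 2 is -7 (< 0) — sequence both rises and falls
→ NOT monotonic

Not monotonic


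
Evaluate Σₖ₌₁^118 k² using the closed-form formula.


n = 118
n(n+1)(2n+1)/6 = 118×119×237/6
= 3327954/6 = 554659

Σk² = 554659


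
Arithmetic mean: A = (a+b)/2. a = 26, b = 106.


AM = (26 + 106)/2 = 132/2 = 66

AM = 66


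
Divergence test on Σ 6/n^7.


lim(n→∞) 6/n^7 = 0
lim aₙ = 0 → nth-term test is INCONCLUSIVE
(Need other tests; this is actually a convergent p-series with p=7 > 1)

Inconclusive (lim aₙ = 0; need another test)


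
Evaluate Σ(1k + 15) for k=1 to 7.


Σ(1k+15) = 1·Σk + 15·n
= 1·28 + 15·7
= 28 + 105 = 133

Σ = 133


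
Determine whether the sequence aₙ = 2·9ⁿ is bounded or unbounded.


aₙ = 2·9ⁿ → as n→∞, aₙ→∞ (since base 9 > 1)
No finite upper bound exists
The sequence is UNBOUNDED

Unbounded (aₙ → ∞ as n → ∞)


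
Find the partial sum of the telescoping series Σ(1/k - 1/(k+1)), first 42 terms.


Telescoping: adjacent terms cancel.
= 1/1 - 1/43
= 1 - 1/43 = 42/43

Sum = 42/43


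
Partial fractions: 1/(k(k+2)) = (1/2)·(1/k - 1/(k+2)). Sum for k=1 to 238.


1/(k(k+2)) = (1/2)·(1/k - 1/(k+2)) (partial fractions)
Telescoping: Σ = (1/2)·(1 + 1/2 - 1/239 - 1/240) = 85561/114720

Sum = 85561/114720


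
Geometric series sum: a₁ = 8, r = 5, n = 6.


Sₙ = 8×(5^6 - 1)/(5 - 1)
= 8×(15625 - 1)/4
= 8×15624/4
= 31248

S_6 = 31248


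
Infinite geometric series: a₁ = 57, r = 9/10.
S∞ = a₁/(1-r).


S∞ = a₁/(1-r) = 57/(1 - 9/10)
= 57/(1/10)
= 570

S∞ = 570


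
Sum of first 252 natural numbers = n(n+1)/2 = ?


n(n+1)/2 = 252×253/2 = 63756/2 = 31878

Σk = 31878


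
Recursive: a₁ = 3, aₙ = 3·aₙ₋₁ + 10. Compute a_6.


Computing step by step:
a_1 = 3
a_2 = 19
a_3 = 67
a_4 = 211
a_5 = 643
a_6 = 1939


a_6 = 1939


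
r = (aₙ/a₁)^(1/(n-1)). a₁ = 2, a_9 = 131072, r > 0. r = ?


r^(n-1) = aₙ/a₁
r^8 = 131072/2 = 65536
r = 65536^(1/8)
= ±4; taking r > 0 gives r = 4

r = 4


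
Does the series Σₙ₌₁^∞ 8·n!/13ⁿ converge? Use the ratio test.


aₙ = 8·n!/13^n
a_{n+1}/aₙ = (n+1)!/13^(n+1) × 13^n/n!  (constant 8 cancels)
= (n+1)/13
L = lim(n→∞) (n+1)/13 = ∞
L > 1 → series DIVERGES

Diverges (ratio test: L = ∞ > 1)


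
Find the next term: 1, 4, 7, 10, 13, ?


Pattern: arithmetic (d=3)
Terms: 1, 4, 7, 10, 13
Next term = 16

Next term = 16


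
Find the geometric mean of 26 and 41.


GM = √(26×41) = √1066 = 32.6497

GM = 32.6497


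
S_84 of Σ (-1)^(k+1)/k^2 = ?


S = 1 - 1/4 + 1/9 - 1/16 + 1/25 - 1/36 + 1/49 - 1/64 ± ...
= 0.8224
(Full series converges to +π²/12 ≈ +0.8225)

S_84 = 0.8224


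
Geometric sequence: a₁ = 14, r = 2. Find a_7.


aₙ = a₁·r^(n-1)
= 14×2^6
= 14×64
= 896

a_7 = 896


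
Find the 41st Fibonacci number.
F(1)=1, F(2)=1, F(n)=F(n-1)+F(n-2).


Fibonacci sequence: 1, 1, 2, 3, 5, 8, 13, 21, 34, 55, 89, ...
F(41) = 165580141

F(41) = 165580141


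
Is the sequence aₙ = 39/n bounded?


a₁ = 39, a₂ = 39/2, a₃ = 39/3, ...
0 < aₙ ≤ 39 for all n ≥ 1
Lower bound: 0, Upper bound: 39
The sequence IS bounded

Bounded (0 < aₙ ≤ 39)


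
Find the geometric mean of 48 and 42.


GM = √(48×42) = √2016 = 44.8999

GM = 44.8999


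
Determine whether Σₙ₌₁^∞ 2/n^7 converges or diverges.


p-series test: Σ c/n^p converges if p > 1, diverges if p ≤ 1 (constant c > 0 doesn't affect convergence).
p = 7
7 > 1 → CONVERGES

Converges (p = 7 > 1)


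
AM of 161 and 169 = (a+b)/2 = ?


AM = (161 + 169)/2 = 330/2 = 165

AM = 165


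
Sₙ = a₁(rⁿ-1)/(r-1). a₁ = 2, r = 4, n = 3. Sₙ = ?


Sₙ = 2×(4^3 - 1)/(4 - 1)
= 2×(64 - 1)/3
= 2×63/3
= 42

S_3 = 42
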